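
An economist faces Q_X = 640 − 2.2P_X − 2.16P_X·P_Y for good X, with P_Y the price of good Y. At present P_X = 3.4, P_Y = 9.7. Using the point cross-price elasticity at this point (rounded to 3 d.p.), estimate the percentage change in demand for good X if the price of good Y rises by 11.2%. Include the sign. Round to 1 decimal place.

-1.4%

At P_X = 3.4, P_Y = 9.7: Q_X = 561.283.
∂Q_X/∂P_Y = -2.16P_X = -7.3440.
ε = (∂Q_X/∂P_Y)(P_Y/Q_X) = -7.3440 × 9.7/561.283 ≈ -0.127.
%ΔQ_X ≈ ε × %ΔP_Y = -0.127 × (11.2%) = -1.4%.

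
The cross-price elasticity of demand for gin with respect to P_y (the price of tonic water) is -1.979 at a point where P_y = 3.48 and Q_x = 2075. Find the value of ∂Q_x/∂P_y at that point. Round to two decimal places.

-1180.01

ε = (∂Q_x/∂P_y)·(P_y/Q_x) ⇒ ∂Q_x/∂P_y = ε·Q_x/P_y = -1.979 × 2075/3.48 ≈ -1180.01.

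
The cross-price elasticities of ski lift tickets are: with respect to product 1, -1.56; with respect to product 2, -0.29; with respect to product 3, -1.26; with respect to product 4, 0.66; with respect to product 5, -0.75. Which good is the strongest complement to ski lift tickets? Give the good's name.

product 1

Complements have ε < 0. The most negative value is -1.56 (product 1).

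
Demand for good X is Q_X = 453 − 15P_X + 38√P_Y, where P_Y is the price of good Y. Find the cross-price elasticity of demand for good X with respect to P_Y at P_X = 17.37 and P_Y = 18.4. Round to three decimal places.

At P_X = 17.37 and P_Y = 18.4: Q_X = 355.452.
∂Q_X/∂P_Y = 38/(2√P_Y) = 38/(2√18.4) = 4.4294.
ε = (∂Q_X/∂P_Y)(P_Y/Q_X) = 4.4294 × (18.4/355.452) ≈ 0.229.
ε > 0: substitutes.

0.229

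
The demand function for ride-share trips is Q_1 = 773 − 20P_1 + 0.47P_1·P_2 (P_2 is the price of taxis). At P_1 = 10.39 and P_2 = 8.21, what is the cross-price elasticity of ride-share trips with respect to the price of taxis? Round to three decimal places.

At P_1 = 10.39 and P_2 = 8.21: Q_1 = 605.292.
∂Q_1/∂P_2 = 0.47P_1 = 0.47(10.39) = 4.8833.
ε = (∂Q_1/∂P_2)(P_2/Q_1) = 4.8833 × (8.21/605.292) ≈ 0.066.
ε > 0: substitutes.

0.066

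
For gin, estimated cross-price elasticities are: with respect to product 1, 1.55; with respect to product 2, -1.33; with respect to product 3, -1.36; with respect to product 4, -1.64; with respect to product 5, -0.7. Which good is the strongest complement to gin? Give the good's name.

Complements have ε < 0. The most negative value is -1.64 (product 4).

product 4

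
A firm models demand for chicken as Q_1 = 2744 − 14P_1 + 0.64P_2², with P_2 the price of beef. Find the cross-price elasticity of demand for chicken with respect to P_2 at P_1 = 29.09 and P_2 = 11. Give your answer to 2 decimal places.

0.06

At P_1 = 29.09 and P_2 = 11: Q_1 = 2414.18.
∂Q_1/∂P_2 = 1.28P_2 = 1.28(11) = 14.0800.
ε = (∂Q_1/∂P_2)(P_2/Q_1) = 14.0800 × (11/2414.18) ≈ 0.06.
ε > 0: substitutes.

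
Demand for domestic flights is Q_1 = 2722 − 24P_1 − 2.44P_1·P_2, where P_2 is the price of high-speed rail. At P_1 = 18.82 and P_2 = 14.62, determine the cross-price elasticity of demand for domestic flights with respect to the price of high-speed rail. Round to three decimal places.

-0.420

At P_1 = 18.82 and P_2 = 14.62: Q_1 = 1598.958.
∂Q_1/∂P_2 = -2.44P_1 = -2.44(18.82) = -45.9208.
ε = (∂Q_1/∂P_2)(P_2/Q_1) = -45.9208 × (14.62/1598.958) ≈ -0.420.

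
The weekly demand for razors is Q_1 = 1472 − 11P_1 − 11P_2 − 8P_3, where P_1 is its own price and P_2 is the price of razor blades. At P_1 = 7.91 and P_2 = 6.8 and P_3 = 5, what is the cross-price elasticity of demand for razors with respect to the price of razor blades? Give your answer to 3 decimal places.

At P_1 = 7.91 and P_2 = 6.8 and P_3 = 5: Q_1 = 1270.19.
∂Q_1/∂P_2 = -11.
ε = (∂Q_1/∂P_2)(P_2/Q_1) = -11 × (6.8/1270.19) ≈ -0.059.

-0.059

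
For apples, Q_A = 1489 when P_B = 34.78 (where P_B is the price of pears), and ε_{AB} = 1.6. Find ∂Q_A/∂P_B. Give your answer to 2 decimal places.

ε = (∂Q_A/∂P_B)·(P_B/Q_A) ⇒ ∂Q_A/∂P_B = ε·Q_A/P_B = 1.6 × 1489/34.78 ≈ 68.50.

68.50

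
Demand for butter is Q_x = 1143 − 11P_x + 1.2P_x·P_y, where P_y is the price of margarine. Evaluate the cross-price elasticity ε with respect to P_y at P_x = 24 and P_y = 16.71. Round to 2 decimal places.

0.35

At P_x = 24 and P_y = 16.71: Q_x = 1360.248.
∂Q_x/∂P_y = 1.2P_x = 1.2(24) = 28.8000.
ε = (∂Q_x/∂P_y)(P_y/Q_x) = 28.8000 × (16.71/1360.248) ≈ 0.35.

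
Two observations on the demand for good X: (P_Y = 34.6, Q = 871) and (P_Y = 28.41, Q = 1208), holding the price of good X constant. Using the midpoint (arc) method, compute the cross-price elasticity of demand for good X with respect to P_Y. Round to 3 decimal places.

-1.650

ΔQ_X = 1208 − 871 = 337; ΔP_Y = 28.41 − 34.6 = -6.19.
Midpoints: Q̄_X = 1039.5, P̄_Y = 31.51.
ε = (ΔQ_X/Q̄_X)/(ΔP_Y/P̄_Y) = (337/1039.5)/(-6.19/31.51) ≈ -1.650.
ε < 0: good X and good Y are complements.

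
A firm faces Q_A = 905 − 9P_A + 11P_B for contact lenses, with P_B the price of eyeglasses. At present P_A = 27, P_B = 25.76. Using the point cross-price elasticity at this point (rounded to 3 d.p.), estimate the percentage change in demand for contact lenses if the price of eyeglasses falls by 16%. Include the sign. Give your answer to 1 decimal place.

-4.8%

At P_A = 27, P_B = 25.76: Q_A = 945.36.
∂Q_A/∂P_B = 11.
ε = (∂Q_A/∂P_B)(P_B/Q_A) = 11.0000 × 25.76/945.36 ≈ 0.300.
%ΔQ_A ≈ ε × %ΔP_B = 0.300 × (-16%) = -4.8%.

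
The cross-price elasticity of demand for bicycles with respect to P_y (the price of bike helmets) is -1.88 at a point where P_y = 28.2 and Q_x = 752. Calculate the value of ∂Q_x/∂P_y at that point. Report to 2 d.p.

-50.13

ε = (∂Q_x/∂P_y)·(P_y/Q_x) ⇒ ∂Q_x/∂P_y = ε·Q_x/P_y = -1.88 × 752/28.2 ≈ -50.13.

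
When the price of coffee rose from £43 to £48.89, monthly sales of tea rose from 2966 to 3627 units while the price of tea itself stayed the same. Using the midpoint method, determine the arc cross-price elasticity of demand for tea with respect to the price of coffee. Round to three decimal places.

ΔQ_A = 3627 − 2966 = 661; ΔP_B = 48.89 − 43 = 5.89.
Midpoints: Q̄_A = 3296.5, P̄_B = 45.95.
ε = (ΔQ_A/Q̄_A)/(ΔP_B/P̄_B) = (661/3296.5)/(5.89/45.95) ≈ 1.564.
ε > 0: tea and coffee are substitutes.

1.564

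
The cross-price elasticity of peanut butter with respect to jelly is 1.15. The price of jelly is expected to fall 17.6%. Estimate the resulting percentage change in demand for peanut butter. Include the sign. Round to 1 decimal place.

-20.2%

%ΔQ ≈ ε × %ΔP of jelly = 1.15 × (-17.6%) = -20.2%.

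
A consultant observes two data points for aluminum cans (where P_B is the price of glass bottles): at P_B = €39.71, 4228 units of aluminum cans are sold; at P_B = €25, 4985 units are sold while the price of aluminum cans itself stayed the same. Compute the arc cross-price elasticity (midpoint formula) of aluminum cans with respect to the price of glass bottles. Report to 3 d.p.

-0.361

ΔQ_A = 4985 − 4228 = 757; ΔP_B = 25 − 39.71 = -14.71.
Midpoints: Q̄_A = 4606.5, P̄_B = 32.36.
ε = (ΔQ_A/Q̄_A)/(ΔP_B/P̄_B) = (757/4606.5)/(-14.71/32.36) ≈ -0.361.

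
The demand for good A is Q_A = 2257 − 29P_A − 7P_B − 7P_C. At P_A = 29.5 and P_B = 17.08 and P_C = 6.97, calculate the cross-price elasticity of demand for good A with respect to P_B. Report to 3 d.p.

-0.097

At P_A = 29.5 and P_B = 17.08 and P_C = 6.97: Q_A = 1233.15.
∂Q_A/∂P_B = -7.
ε = (∂Q_A/∂P_B)(P_B/Q_A) = -7 × (17.08/1233.15) ≈ -0.097.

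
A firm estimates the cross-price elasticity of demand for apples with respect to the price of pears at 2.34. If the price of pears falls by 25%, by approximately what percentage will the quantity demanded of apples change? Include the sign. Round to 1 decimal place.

%ΔQ ≈ ε × %ΔP of pears = 2.34 × (-25%) = -58.5%.

-58.5%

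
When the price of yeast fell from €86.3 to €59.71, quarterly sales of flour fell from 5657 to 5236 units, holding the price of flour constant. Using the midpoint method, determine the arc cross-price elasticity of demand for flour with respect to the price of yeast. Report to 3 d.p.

0.212

ΔQ_A = 5236 − 5657 = -421; ΔP_B = 59.71 − 86.3 = -26.59.
Midpoints: Q̄_A = 5446.5, P̄_B = 73.00.
ε = (ΔQ_A/Q̄_A)/(ΔP_B/P̄_B) = (-421/5446.5)/(-26.59/73.00) ≈ 0.212.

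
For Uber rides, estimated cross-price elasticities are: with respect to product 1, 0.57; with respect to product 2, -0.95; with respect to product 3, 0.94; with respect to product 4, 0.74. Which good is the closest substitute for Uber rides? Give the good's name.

Substitutes have ε > 0. Among the positive values, 0.94 (product 3) is largest.

product 3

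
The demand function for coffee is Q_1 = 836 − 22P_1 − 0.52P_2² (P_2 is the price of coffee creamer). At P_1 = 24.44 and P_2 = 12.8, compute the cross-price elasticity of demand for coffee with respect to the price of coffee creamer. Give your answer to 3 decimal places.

-0.800

At P_1 = 24.44 and P_2 = 12.8: Q_1 = 213.123.
∂Q_1/∂P_2 = -1.04P_2 = -1.04(12.8) = -13.3120.
ε = (∂Q_1/∂P_2)(P_2/Q_1) = -13.3120 × (12.8/213.123) ≈ -0.800.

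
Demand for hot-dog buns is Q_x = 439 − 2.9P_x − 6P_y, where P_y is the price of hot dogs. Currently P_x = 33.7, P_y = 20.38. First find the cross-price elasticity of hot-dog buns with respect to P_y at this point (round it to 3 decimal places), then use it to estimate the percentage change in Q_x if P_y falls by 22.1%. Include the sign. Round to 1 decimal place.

At P_x = 33.7, P_y = 20.38: Q_x = 218.99.
∂Q_x/∂P_y = -6.
ε = (∂Q_x/∂P_y)(P_y/Q_x) = -6.0000 × 20.38/218.99 ≈ -0.558.
%ΔQ_x ≈ ε × %ΔP_y = -0.558 × (-22.1%) = 12.3%.

12.3%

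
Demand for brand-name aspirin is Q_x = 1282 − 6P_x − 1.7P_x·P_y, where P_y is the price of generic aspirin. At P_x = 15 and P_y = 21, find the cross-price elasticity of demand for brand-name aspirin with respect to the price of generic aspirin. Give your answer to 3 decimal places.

At P_x = 15 and P_y = 21: Q_x = 656.5.
∂Q_x/∂P_y = -1.7P_x = -1.7(15) = -25.5000.
ε = (∂Q_x/∂P_y)(P_y/Q_x) = -25.5000 × (21/656.5) ≈ -0.816.
ε < 0: complements.

-0.816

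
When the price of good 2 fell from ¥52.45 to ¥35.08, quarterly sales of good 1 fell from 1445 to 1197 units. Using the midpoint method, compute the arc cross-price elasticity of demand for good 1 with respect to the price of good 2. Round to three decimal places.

0.473

ΔQ_1 = 1197 − 1445 = -248; ΔP_2 = 35.08 − 52.45 = -17.37.
Midpoints: Q̄_1 = 1321.0, P̄_2 = 43.77.
ε = (ΔQ_1/Q̄_1)/(ΔP_2/P̄_2) = (-248/1321.0)/(-17.37/43.77) ≈ 0.473.
ε > 0: good 1 and good 2 are substitutes.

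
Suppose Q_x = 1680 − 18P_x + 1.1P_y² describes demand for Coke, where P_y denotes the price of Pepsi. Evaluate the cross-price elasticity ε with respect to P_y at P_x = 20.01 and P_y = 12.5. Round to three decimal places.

At P_x = 20.01 and P_y = 12.5: Q_x = 1491.695.
∂Q_x/∂P_y = 2.2P_y = 2.2(12.5) = 27.5000.
ε = (∂Q_x/∂P_y)(P_y/Q_x) = 27.5000 × (12.5/1491.695) ≈ 0.230.
ε > 0: substitutes.

0.230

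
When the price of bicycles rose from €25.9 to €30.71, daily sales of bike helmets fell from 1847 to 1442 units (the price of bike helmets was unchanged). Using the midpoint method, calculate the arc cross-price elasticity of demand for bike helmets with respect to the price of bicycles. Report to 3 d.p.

ΔQ_A = 1442 − 1847 = -405; ΔP_B = 30.71 − 25.9 = 4.81.
Midpoints: Q̄_A = 1644.5, P̄_B = 28.30.
ε = (ΔQ_A/Q̄_A)/(ΔP_B/P̄_B) = (-405/1644.5)/(4.81/28.30) ≈ -1.449.
ε < 0: bike helmets and bicycles are complements.

-1.449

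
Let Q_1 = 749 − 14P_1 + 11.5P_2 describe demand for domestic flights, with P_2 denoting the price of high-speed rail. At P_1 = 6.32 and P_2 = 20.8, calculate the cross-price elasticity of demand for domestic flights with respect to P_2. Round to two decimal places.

0.27

At P_1 = 6.32 and P_2 = 20.8: Q_1 = 899.72.
∂Q_1/∂P_2 = 11.5.
ε = (∂Q_1/∂P_2)(P_2/Q_1) = 11.5 × (20.8/899.72) ≈ 0.27.
Since ε > 0, domestic flights and high-speed rail are substitutes.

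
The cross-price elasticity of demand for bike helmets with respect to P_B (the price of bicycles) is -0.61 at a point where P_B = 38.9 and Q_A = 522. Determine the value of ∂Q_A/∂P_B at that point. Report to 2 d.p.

-8.19

ε = (∂Q_A/∂P_B)·(P_B/Q_A) ⇒ ∂Q_A/∂P_B = ε·Q_A/P_B = -0.61 × 522/38.9 ≈ -8.19.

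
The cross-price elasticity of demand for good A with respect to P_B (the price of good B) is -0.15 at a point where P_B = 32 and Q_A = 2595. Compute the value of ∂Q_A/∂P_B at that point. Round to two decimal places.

ε = (∂Q_A/∂P_B)·(P_B/Q_A) ⇒ ∂Q_A/∂P_B = ε·Q_A/P_B = -0.15 × 2595/32 ≈ -12.16.

-12.16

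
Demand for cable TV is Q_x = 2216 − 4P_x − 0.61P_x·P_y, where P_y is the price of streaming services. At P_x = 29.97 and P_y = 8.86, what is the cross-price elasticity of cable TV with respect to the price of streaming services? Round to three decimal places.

At P_x = 29.97 and P_y = 8.86: Q_x = 1934.144.
∂Q_x/∂P_y = -0.61P_x = -0.61(29.97) = -18.2817.
ε = (∂Q_x/∂P_y)(P_y/Q_x) = -18.2817 × (8.86/1934.144) ≈ -0.084.

-0.084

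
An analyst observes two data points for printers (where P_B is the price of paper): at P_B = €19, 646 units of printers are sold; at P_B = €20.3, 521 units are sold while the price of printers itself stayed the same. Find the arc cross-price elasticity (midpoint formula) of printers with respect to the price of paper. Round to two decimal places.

-3.24

ΔQ_A = 521 − 646 = -125; ΔP_B = 20.3 − 19 = 1.3.
Midpoints: Q̄_A = 583.5, P̄_B = 19.65.
ε = (ΔQ_A/Q̄_A)/(ΔP_B/P̄_B) = (-125/583.5)/(1.3/19.65) ≈ -3.24.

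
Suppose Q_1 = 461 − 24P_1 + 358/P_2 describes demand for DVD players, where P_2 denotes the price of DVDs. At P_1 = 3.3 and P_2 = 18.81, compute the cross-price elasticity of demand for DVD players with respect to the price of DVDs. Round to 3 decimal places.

At P_1 = 3.3 and P_2 = 18.81: Q_1 = 400.832.
∂Q_1/∂P_2 = −358/P_2² = -1.0118.
ε = (∂Q_1/∂P_2)(P_2/Q_1) = -1.0118 × (18.81/400.832) ≈ -0.047.

-0.047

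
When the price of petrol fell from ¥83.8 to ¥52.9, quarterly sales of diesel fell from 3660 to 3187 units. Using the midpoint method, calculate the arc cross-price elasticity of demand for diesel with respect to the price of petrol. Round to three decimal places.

0.306

ΔQ_A = 3187 − 3660 = -473; ΔP_B = 52.9 − 83.8 = -30.9.
Midpoints: Q̄_A = 3423.5, P̄_B = 68.35.
ε = (ΔQ_A/Q̄_A)/(ΔP_B/P̄_B) = (-473/3423.5)/(-30.9/68.35) ≈ 0.306.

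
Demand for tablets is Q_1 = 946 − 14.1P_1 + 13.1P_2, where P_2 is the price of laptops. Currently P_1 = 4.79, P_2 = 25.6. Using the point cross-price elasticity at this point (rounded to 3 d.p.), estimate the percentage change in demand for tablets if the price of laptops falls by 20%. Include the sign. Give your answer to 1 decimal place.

At P_1 = 4.79, P_2 = 25.6: Q_1 = 1213.821.
∂Q_1/∂P_2 = 13.1.
ε = (∂Q_1/∂P_2)(P_2/Q_1) = 13.1000 × 25.6/1213.821 ≈ 0.276.
%ΔQ_1 ≈ ε × %ΔP_2 = 0.276 × (-20%) = -5.5%.

-5.5%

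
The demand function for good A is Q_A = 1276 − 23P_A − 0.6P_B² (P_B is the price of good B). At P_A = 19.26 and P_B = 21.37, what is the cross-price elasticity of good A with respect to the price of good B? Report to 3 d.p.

-0.980

At P_A = 19.26 and P_B = 21.37: Q_A = 559.014.
∂Q_A/∂P_B = -1.2P_B = -1.2(21.37) = -25.6440.
ε = (∂Q_A/∂P_B)(P_B/Q_A) = -25.6440 × (21.37/559.014) ≈ -0.980.
ε < 0: complements.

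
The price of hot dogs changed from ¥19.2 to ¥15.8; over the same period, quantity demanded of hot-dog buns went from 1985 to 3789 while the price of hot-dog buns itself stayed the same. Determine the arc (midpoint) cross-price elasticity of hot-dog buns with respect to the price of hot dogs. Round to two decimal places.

ΔQ_A = 3789 − 1985 = 1804; ΔP_B = 15.8 − 19.2 = -3.4.
Midpoints: Q̄_A = 2887.0, P̄_B = 17.50.
ε = (ΔQ_A/Q̄_A)/(ΔP_B/P̄_B) = (1804/2887.0)/(-3.4/17.50) ≈ -3.22.
ε < 0: hot-dog buns and hot dogs are complements.

-3.22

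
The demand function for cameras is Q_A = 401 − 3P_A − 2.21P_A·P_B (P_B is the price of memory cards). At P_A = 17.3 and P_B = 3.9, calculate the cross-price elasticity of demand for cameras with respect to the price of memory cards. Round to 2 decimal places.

-0.75

At P_A = 17.3 and P_B = 3.9: Q_A = 199.991.
∂Q_A/∂P_B = -2.21P_A = -2.21(17.3) = -38.2330.
ε = (∂Q_A/∂P_B)(P_B/Q_A) = -38.2330 × (3.9/199.991) ≈ -0.75.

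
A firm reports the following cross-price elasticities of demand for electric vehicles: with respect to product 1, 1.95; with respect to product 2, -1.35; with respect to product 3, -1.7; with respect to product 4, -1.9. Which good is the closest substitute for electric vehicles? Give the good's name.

Substitutes have ε > 0. Among the positive values, 1.95 (product 1) is largest.

product 1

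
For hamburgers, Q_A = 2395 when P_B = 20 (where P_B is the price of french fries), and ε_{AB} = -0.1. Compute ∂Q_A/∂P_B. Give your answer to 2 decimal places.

ε = (∂Q_A/∂P_B)·(P_B/Q_A) ⇒ ∂Q_A/∂P_B = ε·Q_A/P_B = -0.1 × 2395/20 ≈ -11.98.

-11.98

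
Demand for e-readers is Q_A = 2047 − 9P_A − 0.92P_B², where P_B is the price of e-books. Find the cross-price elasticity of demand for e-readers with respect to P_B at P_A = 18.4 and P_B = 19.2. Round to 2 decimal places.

At P_A = 18.4 and P_B = 19.2: Q_A = 1542.251.
∂Q_A/∂P_B = -1.84P_B = -1.84(19.2) = -35.3280.
ε = (∂Q_A/∂P_B)(P_B/Q_A) = -35.3280 × (19.2/1542.251) ≈ -0.44.

-0.44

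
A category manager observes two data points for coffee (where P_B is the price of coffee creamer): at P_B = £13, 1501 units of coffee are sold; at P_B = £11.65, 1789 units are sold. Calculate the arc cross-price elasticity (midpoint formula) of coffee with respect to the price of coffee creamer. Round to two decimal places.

-1.60

ΔQ_A = 1789 − 1501 = 288; ΔP_B = 11.65 − 13 = -1.35.
Midpoints: Q̄_A = 1645.0, P̄_B = 12.32.
ε = (ΔQ_A/Q̄_A)/(ΔP_B/P̄_B) = (288/1645.0)/(-1.35/12.32) ≈ -1.60.
ε < 0: coffee and coffee creamer are complements.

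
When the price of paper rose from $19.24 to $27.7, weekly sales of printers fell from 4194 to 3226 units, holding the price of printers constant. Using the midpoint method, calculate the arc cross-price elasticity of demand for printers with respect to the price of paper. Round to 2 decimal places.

-0.72

ΔQ_A = 3226 − 4194 = -968; ΔP_B = 27.7 − 19.24 = 8.46.
Midpoints: Q̄_A = 3710.0, P̄_B = 23.47.
ε = (ΔQ_A/Q̄_A)/(ΔP_B/P̄_B) = (-968/3710.0)/(8.46/23.47) ≈ -0.72.
ε < 0: printers and paper are complements.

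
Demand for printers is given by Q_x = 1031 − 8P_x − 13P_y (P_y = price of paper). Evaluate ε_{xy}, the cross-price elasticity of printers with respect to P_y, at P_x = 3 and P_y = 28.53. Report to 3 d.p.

At P_x = 3 and P_y = 28.53: Q_x = 636.11.
∂Q_x/∂P_y = -13.
ε = (∂Q_x/∂P_y)(P_y/Q_x) = -13 × (28.53/636.11) ≈ -0.583.

-0.583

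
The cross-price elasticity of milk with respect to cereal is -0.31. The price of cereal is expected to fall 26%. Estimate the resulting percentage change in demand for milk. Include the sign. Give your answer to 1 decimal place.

8.1%

%ΔQ ≈ ε × %ΔP of cereal = -0.31 × (-26%) = 8.1%.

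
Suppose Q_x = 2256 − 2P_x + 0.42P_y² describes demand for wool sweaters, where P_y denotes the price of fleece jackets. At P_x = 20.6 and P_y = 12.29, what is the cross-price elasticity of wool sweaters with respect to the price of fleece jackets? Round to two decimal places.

At P_x = 20.6 and P_y = 12.29: Q_x = 2278.239.
∂Q_x/∂P_y = 0.84P_y = 0.84(12.29) = 10.3236.
ε = (∂Q_x/∂P_y)(P_y/Q_x) = 10.3236 × (12.29/2278.239) ≈ 0.06.

0.06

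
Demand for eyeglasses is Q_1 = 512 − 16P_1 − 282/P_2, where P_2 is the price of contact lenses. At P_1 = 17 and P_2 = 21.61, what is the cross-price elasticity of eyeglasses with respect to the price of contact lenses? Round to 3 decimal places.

0.057

At P_1 = 17 and P_2 = 21.61: Q_1 = 226.950.
∂Q_1/∂P_2 = 282/P_2² = 0.6039.
ε = (∂Q_1/∂P_2)(P_2/Q_1) = 0.6039 × (21.61/226.950) ≈ 0.057.
ε > 0: substitutes.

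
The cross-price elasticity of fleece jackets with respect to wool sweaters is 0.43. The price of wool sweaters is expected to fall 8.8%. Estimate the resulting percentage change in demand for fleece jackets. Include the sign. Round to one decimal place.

%ΔQ ≈ ε × %ΔP of wool sweaters = 0.43 × (-8.8%) = -3.8%.

-3.8%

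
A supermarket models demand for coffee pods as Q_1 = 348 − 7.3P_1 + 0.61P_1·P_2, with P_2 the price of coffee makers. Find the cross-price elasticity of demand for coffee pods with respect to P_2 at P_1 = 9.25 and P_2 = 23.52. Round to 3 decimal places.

At P_1 = 9.25 and P_2 = 23.52: Q_1 = 413.187.
∂Q_1/∂P_2 = 0.61P_1 = 0.61(9.25) = 5.6425.
ε = (∂Q_1/∂P_2)(P_2/Q_1) = 5.6425 × (23.52/413.187) ≈ 0.321.

0.321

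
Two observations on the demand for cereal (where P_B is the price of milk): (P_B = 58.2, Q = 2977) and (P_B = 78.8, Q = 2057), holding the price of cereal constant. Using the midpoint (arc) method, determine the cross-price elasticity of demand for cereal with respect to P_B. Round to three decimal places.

ΔQ_A = 2057 − 2977 = -920; ΔP_B = 78.8 − 58.2 = 20.6.
Midpoints: Q̄_A = 2517.0, P̄_B = 68.50.
ε = (ΔQ_A/Q̄_A)/(ΔP_B/P̄_B) = (-920/2517.0)/(20.6/68.50) ≈ -1.215.

-1.215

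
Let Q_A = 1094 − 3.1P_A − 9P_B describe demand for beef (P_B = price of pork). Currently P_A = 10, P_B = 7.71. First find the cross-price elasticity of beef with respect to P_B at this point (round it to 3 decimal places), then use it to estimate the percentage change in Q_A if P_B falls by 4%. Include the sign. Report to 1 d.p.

At P_A = 10, P_B = 7.71: Q_A = 993.61.
∂Q_A/∂P_B = -9.
ε = (∂Q_A/∂P_B)(P_B/Q_A) = -9.0000 × 7.71/993.61 ≈ -0.070.
%ΔQ_A ≈ ε × %ΔP_B = -0.070 × (-4%) = 0.3%.

0.3%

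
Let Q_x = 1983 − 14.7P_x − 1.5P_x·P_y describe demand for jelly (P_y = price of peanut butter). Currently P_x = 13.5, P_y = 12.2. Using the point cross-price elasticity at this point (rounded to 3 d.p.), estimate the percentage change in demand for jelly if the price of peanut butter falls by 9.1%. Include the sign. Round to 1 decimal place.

1.5%

At P_x = 13.5, P_y = 12.2: Q_x = 1537.5.
∂Q_x/∂P_y = -1.5P_x = -20.2500.
ε = (∂Q_x/∂P_y)(P_y/Q_x) = -20.2500 × 12.2/1537.5 ≈ -0.161.
%ΔQ_x ≈ ε × %ΔP_y = -0.161 × (-9.1%) = 1.5%.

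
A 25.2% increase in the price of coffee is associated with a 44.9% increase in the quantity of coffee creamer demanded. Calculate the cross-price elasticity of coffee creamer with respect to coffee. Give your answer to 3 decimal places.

1.782

ε = (%ΔQ of coffee creamer) / (%ΔP of coffee) = (44.9%) / (25.2%) ≈ 1.782.
Positive cross-price elasticity: substitutes.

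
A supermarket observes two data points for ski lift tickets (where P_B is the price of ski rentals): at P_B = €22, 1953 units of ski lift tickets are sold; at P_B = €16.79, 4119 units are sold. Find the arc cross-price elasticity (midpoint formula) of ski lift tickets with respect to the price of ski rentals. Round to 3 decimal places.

ΔQ_A = 4119 − 1953 = 2166; ΔP_B = 16.79 − 22 = -5.21.
Midpoints: Q̄_A = 3036.0, P̄_B = 19.39.
ε = (ΔQ_A/Q̄_A)/(ΔP_B/P̄_B) = (2166/3036.0)/(-5.21/19.39) ≈ -2.656.
ε < 0: ski lift tickets and ski rentals are complements.

-2.656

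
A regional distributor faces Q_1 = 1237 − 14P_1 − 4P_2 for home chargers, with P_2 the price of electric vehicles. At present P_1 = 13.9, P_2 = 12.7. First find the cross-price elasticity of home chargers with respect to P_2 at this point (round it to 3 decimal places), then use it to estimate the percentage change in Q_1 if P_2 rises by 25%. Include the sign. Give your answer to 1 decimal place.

At P_1 = 13.9, P_2 = 12.7: Q_1 = 991.6.
∂Q_1/∂P_2 = -4.
ε = (∂Q_1/∂P_2)(P_2/Q_1) = -4.0000 × 12.7/991.6 ≈ -0.051.
%ΔQ_1 ≈ ε × %ΔP_2 = -0.051 × (25%) = -1.3%.

-1.3%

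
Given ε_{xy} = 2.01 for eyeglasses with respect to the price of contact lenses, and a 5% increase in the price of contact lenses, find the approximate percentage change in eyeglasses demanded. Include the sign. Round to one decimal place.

10.1%

%ΔQ ≈ ε × %ΔP of contact lenses = 2.01 × (5%) = 10.1%.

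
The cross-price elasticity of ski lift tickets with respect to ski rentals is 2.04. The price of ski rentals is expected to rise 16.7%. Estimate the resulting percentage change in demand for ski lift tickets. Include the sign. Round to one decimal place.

%ΔQ ≈ ε × %ΔP of ski rentals = 2.04 × (16.7%) = 34.1%.
Demand for ski lift tickets rises by about 34.1%.

34.1%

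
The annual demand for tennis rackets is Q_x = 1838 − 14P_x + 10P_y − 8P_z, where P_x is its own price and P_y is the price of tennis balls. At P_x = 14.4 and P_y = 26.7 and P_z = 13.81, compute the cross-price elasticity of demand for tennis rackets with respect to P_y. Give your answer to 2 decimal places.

At P_x = 14.4 and P_y = 26.7 and P_z = 13.81: Q_x = 1792.92.
∂Q_x/∂P_y = 10.
ε = (∂Q_x/∂P_y)(P_y/Q_x) = 10 × (26.7/1792.92) ≈ 0.15.

0.15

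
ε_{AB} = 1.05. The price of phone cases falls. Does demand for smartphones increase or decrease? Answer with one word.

decrease

ε > 0 and the price of phone cases falls, so the quantity of smartphones moves in the same direction: it decreases.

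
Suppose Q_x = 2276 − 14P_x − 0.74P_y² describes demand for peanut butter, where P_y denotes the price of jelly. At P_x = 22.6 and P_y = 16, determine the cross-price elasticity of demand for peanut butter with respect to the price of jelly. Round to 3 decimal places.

-0.214

At P_x = 22.6 and P_y = 16: Q_x = 1770.16.
∂Q_x/∂P_y = -1.48P_y = -1.48(16) = -23.6800.
ε = (∂Q_x/∂P_y)(P_y/Q_x) = -23.6800 × (16/1770.16) ≈ -0.214.
ε < 0: complements.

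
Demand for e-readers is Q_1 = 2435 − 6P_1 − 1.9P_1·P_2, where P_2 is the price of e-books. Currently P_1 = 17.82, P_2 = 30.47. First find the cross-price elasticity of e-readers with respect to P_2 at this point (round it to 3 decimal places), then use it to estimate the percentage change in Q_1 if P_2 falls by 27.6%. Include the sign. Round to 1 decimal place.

22.0%

At P_1 = 17.82, P_2 = 30.47: Q_1 = 1296.427.
∂Q_1/∂P_2 = -1.9P_1 = -33.8580.
ε = (∂Q_1/∂P_2)(P_2/Q_1) = -33.8580 × 30.47/1296.427 ≈ -0.796.
%ΔQ_1 ≈ ε × %ΔP_2 = -0.796 × (-27.6%) = 22.0%.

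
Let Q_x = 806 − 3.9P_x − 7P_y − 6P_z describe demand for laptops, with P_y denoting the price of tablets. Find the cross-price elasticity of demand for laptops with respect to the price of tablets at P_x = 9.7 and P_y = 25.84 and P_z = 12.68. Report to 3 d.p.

-0.354

At P_x = 9.7 and P_y = 25.84 and P_z = 12.68: Q_x = 511.21.
∂Q_x/∂P_y = -7.
ε = (∂Q_x/∂P_y)(P_y/Q_x) = -7 × (25.84/511.21) ≈ -0.354.
Since ε < 0, laptops and tablets are complements.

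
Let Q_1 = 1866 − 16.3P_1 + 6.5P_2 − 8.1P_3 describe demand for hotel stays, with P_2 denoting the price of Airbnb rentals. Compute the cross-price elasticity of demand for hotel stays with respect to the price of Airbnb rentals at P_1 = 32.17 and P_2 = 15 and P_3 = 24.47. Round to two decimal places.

At P_1 = 32.17 and P_2 = 15 and P_3 = 24.47: Q_1 = 1240.922.
∂Q_1/∂P_2 = 6.5.
ε = (∂Q_1/∂P_2)(P_2/Q_1) = 6.5 × (15/1240.922) ≈ 0.08.

0.08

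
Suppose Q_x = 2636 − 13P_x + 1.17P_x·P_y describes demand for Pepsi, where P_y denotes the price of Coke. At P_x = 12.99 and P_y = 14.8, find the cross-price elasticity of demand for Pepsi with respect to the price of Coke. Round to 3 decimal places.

At P_x = 12.99 and P_y = 14.8: Q_x = 2692.065.
∂Q_x/∂P_y = 1.17P_x = 1.17(12.99) = 15.1983.
ε = (∂Q_x/∂P_y)(P_y/Q_x) = 15.1983 × (14.8/2692.065) ≈ 0.084.

0.084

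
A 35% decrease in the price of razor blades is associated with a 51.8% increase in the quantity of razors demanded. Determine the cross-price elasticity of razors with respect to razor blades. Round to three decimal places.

ε = (%ΔQ of razors) / (%ΔP of razor blades) = (51.8%) / (-35%) ≈ -1.480.
Negative cross-price elasticity: complements.

-1.480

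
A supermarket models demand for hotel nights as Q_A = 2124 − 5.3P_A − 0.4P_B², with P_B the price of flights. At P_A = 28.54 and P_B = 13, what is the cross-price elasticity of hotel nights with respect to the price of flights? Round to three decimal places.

At P_A = 28.54 and P_B = 13: Q_A = 1905.138.
∂Q_A/∂P_B = -0.8P_B = -0.8(13) = -10.4000.
ε = (∂Q_A/∂P_B)(P_B/Q_A) = -10.4000 × (13/1905.138) ≈ -0.071.
ε < 0: complements.

-0.071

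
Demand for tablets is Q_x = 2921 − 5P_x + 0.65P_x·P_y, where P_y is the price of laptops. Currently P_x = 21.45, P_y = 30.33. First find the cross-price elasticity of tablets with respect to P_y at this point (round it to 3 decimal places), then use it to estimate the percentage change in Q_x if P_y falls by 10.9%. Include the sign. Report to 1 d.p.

At P_x = 21.45, P_y = 30.33: Q_x = 3236.626.
∂Q_x/∂P_y = 0.65P_x = 13.9425.
ε = (∂Q_x/∂P_y)(P_y/Q_x) = 13.9425 × 30.33/3236.626 ≈ 0.131.
%ΔQ_x ≈ ε × %ΔP_y = 0.131 × (-10.9%) = -1.4%.

-1.4%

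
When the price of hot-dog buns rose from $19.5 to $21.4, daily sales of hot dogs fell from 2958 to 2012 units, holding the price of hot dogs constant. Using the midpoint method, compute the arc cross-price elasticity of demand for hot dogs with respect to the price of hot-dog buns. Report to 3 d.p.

-4.097

ΔQ_A = 2012 − 2958 = -946; ΔP_B = 21.4 − 19.5 = 1.9.
Midpoints: Q̄_A = 2485.0, P̄_B = 20.45.
ε = (ΔQ_A/Q̄_A)/(ΔP_B/P̄_B) = (-946/2485.0)/(1.9/20.45) ≈ -4.097.
ε < 0: hot dogs and hot-dog buns are complements.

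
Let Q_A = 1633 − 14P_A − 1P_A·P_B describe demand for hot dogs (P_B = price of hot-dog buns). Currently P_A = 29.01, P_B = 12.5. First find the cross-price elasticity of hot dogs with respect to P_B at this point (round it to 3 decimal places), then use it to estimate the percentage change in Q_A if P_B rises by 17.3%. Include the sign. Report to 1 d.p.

-7.3%

At P_A = 29.01, P_B = 12.5: Q_A = 864.235.
∂Q_A/∂P_B = -1P_A = -29.0100.
ε = (∂Q_A/∂P_B)(P_B/Q_A) = -29.0100 × 12.5/864.235 ≈ -0.420.
%ΔQ_A ≈ ε × %ΔP_B = -0.420 × (17.3%) = -7.3%.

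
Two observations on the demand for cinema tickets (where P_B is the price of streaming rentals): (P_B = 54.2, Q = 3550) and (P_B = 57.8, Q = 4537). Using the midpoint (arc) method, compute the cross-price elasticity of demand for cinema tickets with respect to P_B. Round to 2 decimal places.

3.80

ΔQ_A = 4537 − 3550 = 987; ΔP_B = 57.8 − 54.2 = 3.6.
Midpoints: Q̄_A = 4043.5, P̄_B = 56.00.
ε = (ΔQ_A/Q̄_A)/(ΔP_B/P̄_B) = (987/4043.5)/(3.6/56.00) ≈ 3.80.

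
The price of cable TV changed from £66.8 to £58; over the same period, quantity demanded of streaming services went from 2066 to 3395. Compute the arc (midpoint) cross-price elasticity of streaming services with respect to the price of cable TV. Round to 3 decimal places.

-3.451

ΔQ_A = 3395 − 2066 = 1329; ΔP_B = 58 − 66.8 = -8.8.
Midpoints: Q̄_A = 2730.5, P̄_B = 62.40.
ε = (ΔQ_A/Q̄_A)/(ΔP_B/P̄_B) = (1329/2730.5)/(-8.8/62.40) ≈ -3.451.
ε < 0: streaming services and cable TV are complements.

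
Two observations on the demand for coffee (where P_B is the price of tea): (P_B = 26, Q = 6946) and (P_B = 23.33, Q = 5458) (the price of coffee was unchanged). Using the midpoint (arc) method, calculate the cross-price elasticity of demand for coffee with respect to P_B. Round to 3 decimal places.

2.216

ΔQ_A = 5458 − 6946 = -1488; ΔP_B = 23.33 − 26 = -2.67.
Midpoints: Q̄_A = 6202.0, P̄_B = 24.66.
ε = (ΔQ_A/Q̄_A)/(ΔP_B/P̄_B) = (-1488/6202.0)/(-2.67/24.66) ≈ 2.216.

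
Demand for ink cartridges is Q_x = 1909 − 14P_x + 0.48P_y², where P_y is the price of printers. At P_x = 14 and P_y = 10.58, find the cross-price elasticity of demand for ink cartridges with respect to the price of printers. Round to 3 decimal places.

0.061

At P_x = 14 and P_y = 10.58: Q_x = 1766.729.
∂Q_x/∂P_y = 0.96P_y = 0.96(10.58) = 10.1568.
ε = (∂Q_x/∂P_y)(P_y/Q_x) = 10.1568 × (10.58/1766.729) ≈ 0.061.
ε > 0: substitutes.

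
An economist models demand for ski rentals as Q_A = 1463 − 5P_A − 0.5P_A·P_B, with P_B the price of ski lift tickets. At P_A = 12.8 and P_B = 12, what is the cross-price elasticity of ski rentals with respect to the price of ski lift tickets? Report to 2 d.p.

-0.06

At P_A = 12.8 and P_B = 12: Q_A = 1322.2.
∂Q_A/∂P_B = -0.5P_A = -0.5(12.8) = -6.4000.
ε = (∂Q_A/∂P_B)(P_B/Q_A) = -6.4000 × (12/1322.2) ≈ -0.06.
ε < 0: complements.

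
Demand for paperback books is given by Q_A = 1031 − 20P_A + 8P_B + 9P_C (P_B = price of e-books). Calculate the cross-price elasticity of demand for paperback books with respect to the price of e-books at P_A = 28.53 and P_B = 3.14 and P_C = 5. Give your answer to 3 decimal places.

0.047

At P_A = 28.53 and P_B = 3.14 and P_C = 5: Q_A = 530.52.
∂Q_A/∂P_B = 8.
ε = (∂Q_A/∂P_B)(P_B/Q_A) = 8 × (3.14/530.52) ≈ 0.047.
Since ε > 0, paperback books and e-books are substitutes.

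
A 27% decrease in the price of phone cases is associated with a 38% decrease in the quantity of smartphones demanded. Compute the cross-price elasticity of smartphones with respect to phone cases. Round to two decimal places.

ε = (%ΔQ of smartphones) / (%ΔP of phone cases) = (-38%) / (-27%) ≈ 1.41.
Positive cross-price elasticity: substitutes.

1.41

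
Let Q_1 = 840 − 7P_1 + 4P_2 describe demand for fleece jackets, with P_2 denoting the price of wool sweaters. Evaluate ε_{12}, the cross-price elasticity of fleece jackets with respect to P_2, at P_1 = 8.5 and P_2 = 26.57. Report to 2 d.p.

At P_1 = 8.5 and P_2 = 26.57: Q_1 = 886.78.
∂Q_1/∂P_2 = 4.
ε = (∂Q_1/∂P_2)(P_2/Q_1) = 4 × (26.57/886.78) ≈ 0.12.

0.12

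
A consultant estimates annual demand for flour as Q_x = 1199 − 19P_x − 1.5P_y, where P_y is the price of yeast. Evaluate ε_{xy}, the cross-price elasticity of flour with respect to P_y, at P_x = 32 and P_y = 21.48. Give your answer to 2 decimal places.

-0.06

At P_x = 32 and P_y = 21.48: Q_x = 558.78.
∂Q_x/∂P_y = -1.5.
ε = (∂Q_x/∂P_y)(P_y/Q_x) = -1.5 × (21.48/558.78) ≈ -0.06.
Since ε < 0, flour and yeast are complements.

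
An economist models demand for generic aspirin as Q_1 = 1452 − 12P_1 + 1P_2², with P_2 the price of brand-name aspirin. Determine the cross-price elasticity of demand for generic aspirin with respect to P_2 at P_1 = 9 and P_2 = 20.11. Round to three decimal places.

0.463

At P_1 = 9 and P_2 = 20.11: Q_1 = 1748.412.
∂Q_1/∂P_2 = 2P_2 = 2(20.11) = 40.2200.
ε = (∂Q_1/∂P_2)(P_2/Q_1) = 40.2200 × (20.11/1748.412) ≈ 0.463.
ε > 0: substitutes.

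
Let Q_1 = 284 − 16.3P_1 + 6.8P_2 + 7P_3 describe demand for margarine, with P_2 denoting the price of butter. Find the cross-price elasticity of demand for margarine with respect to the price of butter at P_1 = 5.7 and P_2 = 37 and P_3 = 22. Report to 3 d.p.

0.422

At P_1 = 5.7 and P_2 = 37 and P_3 = 22: Q_1 = 596.69.
∂Q_1/∂P_2 = 6.8.
ε = (∂Q_1/∂P_2)(P_2/Q_1) = 6.8 × (37/596.69) ≈ 0.422.
Since ε > 0, margarine and butter are substitutes.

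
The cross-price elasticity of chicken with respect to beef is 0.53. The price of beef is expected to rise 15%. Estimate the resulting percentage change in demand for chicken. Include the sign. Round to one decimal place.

%ΔQ ≈ ε × %ΔP of beef = 0.53 × (15%) = 8.0%.
Demand for chicken rises by about 8.0%.

8.0%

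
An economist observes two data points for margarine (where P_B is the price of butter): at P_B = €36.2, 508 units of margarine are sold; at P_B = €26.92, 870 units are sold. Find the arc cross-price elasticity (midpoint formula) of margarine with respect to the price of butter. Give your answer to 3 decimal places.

-1.787

ΔQ_A = 870 − 508 = 362; ΔP_B = 26.92 − 36.2 = -9.28.
Midpoints: Q̄_A = 689.0, P̄_B = 31.56.
ε = (ΔQ_A/Q̄_A)/(ΔP_B/P̄_B) = (362/689.0)/(-9.28/31.56) ≈ -1.787.
ε < 0: margarine and butter are complements.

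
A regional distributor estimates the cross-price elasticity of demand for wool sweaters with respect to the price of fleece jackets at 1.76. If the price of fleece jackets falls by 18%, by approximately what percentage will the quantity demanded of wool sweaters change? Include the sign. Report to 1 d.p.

%ΔQ ≈ ε × %ΔP of fleece jackets = 1.76 × (-18%) = -31.7%.

-31.7%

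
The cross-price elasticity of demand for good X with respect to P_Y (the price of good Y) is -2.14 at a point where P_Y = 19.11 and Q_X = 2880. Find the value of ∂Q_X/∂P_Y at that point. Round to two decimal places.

-322.51

ε = (∂Q_X/∂P_Y)·(P_Y/Q_X) ⇒ ∂Q_X/∂P_Y = ε·Q_X/P_Y = -2.14 × 2880/19.11 ≈ -322.51.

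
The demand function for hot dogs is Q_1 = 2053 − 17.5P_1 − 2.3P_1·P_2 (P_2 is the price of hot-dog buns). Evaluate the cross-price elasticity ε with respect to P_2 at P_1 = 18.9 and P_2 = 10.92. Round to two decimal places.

-0.38

At P_1 = 18.9 and P_2 = 10.92: Q_1 = 1247.558.
∂Q_1/∂P_2 = -2.3P_1 = -2.3(18.9) = -43.4700.
ε = (∂Q_1/∂P_2)(P_2/Q_1) = -43.4700 × (10.92/1247.558) ≈ -0.38.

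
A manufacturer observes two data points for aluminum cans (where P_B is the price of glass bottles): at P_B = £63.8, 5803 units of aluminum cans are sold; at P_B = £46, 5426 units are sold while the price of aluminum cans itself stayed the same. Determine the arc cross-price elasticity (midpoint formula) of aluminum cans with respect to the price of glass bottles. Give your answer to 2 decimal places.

ΔQ_A = 5426 − 5803 = -377; ΔP_B = 46 − 63.8 = -17.8.
Midpoints: Q̄_A = 5614.5, P̄_B = 54.90.
ε = (ΔQ_A/Q̄_A)/(ΔP_B/P̄_B) = (-377/5614.5)/(-17.8/54.90) ≈ 0.21.
ε > 0: aluminum cans and glass bottles are substitutes.

0.21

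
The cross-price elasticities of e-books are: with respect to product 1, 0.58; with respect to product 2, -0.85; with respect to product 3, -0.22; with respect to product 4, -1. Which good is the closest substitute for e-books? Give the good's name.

product 1

Substitutes have ε > 0. Among the positive values, 0.58 (product 1) is largest.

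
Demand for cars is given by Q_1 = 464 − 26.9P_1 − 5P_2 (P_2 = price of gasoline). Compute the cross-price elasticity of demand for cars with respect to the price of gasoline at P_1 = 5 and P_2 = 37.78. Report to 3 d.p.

-1.344

At P_1 = 5 and P_2 = 37.78: Q_1 = 140.6.
∂Q_1/∂P_2 = -5.
ε = (∂Q_1/∂P_2)(P_2/Q_1) = -5 × (37.78/140.6) ≈ -1.344.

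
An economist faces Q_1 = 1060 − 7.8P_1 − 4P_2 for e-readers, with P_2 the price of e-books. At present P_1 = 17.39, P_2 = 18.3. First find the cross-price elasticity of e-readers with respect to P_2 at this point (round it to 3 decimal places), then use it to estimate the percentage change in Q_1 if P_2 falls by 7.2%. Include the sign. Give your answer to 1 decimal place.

0.6%

At P_1 = 17.39, P_2 = 18.3: Q_1 = 851.158.
∂Q_1/∂P_2 = -4.
ε = (∂Q_1/∂P_2)(P_2/Q_1) = -4.0000 × 18.3/851.158 ≈ -0.086.
%ΔQ_1 ≈ ε × %ΔP_2 = -0.086 × (-7.2%) = 0.6%.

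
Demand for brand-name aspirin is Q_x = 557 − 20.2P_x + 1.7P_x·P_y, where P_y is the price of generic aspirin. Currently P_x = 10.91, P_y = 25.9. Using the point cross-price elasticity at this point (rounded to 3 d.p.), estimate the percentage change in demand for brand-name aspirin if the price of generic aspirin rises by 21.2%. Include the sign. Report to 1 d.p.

12.5%

At P_x = 10.91, P_y = 25.9: Q_x = 816.985.
∂Q_x/∂P_y = 1.7P_x = 18.5470.
ε = (∂Q_x/∂P_y)(P_y/Q_x) = 18.5470 × 25.9/816.985 ≈ 0.588.
%ΔQ_x ≈ ε × %ΔP_y = 0.588 × (21.2%) = 12.5%.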